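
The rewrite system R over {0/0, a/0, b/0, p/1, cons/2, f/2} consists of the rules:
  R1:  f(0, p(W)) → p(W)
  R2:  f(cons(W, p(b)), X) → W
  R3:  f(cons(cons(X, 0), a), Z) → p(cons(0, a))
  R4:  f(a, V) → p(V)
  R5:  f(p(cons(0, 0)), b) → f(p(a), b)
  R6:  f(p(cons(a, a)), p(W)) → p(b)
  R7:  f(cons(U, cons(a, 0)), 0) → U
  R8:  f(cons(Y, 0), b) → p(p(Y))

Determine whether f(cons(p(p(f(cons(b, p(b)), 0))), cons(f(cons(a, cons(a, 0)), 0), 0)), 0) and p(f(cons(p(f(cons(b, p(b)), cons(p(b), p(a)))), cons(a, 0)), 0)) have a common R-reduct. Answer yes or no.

yes — NF(t₁) = p(p(b)), NF(t₂) = p(p(b))

Reduce t₁ = f(cons(p(p(f(cons(b, p(b)), 0))), cons(f(cons(a, cons(a, 0)), 0), 0)), 0):
1. f(cons(p(p(f(cons(b, p(b)), 0))), cons(f(cons(a, cons(a, 0)), 0), 0)), 0)  →  f(cons(p(p(b)), cons(f(cons(a, cons(a, 0)), 0), 0)), 0)   [R2 at 1.1.1.1]
2. f(cons(p(p(b)), cons(f(cons(a, cons(a, 0)), 0), 0)), 0)  →  f(cons(p(p(b)), cons(a, 0)), 0)   [R7 at 1.2.1]
3. f(cons(p(p(b)), cons(a, 0)), 0)  →  p(p(b))   [R7 at ε]

Reduce t₂ = p(f(cons(p(f(cons(b, p(b)), cons(p(b), p(a)))), cons(a, 0)), 0)):
1. p(f(cons(p(f(cons(b, p(b)), cons(p(b), p(a)))), cons(a, 0)), 0))  →  p(p(f(cons(b, p(b)), cons(p(b), p(a)))))   [R7 at 1]
2. p(p(f(cons(b, p(b)), cons(p(b), p(a)))))  →  p(p(b))   [R2 at 1.1]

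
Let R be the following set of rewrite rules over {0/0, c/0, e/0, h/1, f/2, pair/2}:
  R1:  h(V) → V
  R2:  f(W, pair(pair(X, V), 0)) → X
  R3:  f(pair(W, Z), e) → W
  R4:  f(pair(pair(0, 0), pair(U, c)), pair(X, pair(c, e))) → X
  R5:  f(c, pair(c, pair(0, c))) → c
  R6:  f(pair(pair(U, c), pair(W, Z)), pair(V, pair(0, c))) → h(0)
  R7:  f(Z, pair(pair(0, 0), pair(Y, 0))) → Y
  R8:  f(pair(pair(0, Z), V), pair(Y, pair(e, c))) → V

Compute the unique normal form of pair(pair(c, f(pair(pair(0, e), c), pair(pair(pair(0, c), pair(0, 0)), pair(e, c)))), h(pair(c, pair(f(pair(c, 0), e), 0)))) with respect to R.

1. pair(pair(c, f(pair(pair(0, e), c), pair(pair(pair(0, c), pair(0, 0)), pair(e, c)))), h(pair(c, pair(f(pair(c, 0), e), 0))))  →  pair(pair(c, c), h(pair(c, pair(f(pair(c, 0), e), 0))))   [R8 at 1.2]
2. pair(pair(c, c), h(pair(c, pair(f(pair(c, 0), e), 0))))  →  pair(pair(c, c), pair(c, pair(f(pair(c, 0), e), 0)))   [R1 at 2]
3. pair(pair(c, c), pair(c, pair(f(pair(c, 0), e), 0)))  →  pair(pair(c, c), pair(c, pair(c, 0)))   [R3 at 2.2.1]

pair(pair(c, c), pair(c, pair(c, 0)))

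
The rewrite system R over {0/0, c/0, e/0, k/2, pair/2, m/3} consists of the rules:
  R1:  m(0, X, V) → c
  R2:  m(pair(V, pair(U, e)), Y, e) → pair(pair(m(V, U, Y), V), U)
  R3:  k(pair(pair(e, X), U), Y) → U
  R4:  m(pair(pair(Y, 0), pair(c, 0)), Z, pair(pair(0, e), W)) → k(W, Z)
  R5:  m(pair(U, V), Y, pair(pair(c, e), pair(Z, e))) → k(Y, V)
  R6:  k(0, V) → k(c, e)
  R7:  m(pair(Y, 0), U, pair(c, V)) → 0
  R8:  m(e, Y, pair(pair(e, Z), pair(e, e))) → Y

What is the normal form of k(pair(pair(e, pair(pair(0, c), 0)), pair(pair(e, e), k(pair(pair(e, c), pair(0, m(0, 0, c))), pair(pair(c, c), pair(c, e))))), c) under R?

1. k(pair(pair(e, pair(pair(0, c), 0)), pair(pair(e, e), k(pair(pair(e, c), pair(0, m(0, 0, c))), pair(pair(c, c), pair(c, e))))), c)  →  pair(pair(e, e), k(pair(pair(e, c), pair(0, m(0, 0, c))), pair(pair(c, c), pair(c, e))))   [R3 at ε]
2. pair(pair(e, e), k(pair(pair(e, c), pair(0, m(0, 0, c))), pair(pair(c, c), pair(c, e))))  →  pair(pair(e, e), pair(0, m(0, 0, c)))   [R3 at 2]
3. pair(pair(e, e), pair(0, m(0, 0, c)))  →  pair(pair(e, e), pair(0, c))   [R1 at 2.2]

pair(pair(e, e), pair(0, c))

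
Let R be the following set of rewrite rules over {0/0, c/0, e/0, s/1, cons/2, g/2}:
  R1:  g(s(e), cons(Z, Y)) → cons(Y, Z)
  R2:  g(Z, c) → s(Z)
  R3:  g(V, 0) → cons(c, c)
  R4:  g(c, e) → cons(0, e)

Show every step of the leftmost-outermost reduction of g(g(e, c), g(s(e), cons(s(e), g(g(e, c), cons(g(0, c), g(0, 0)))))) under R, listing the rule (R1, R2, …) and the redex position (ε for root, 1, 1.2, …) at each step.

cons(s(e), cons(cons(c, c), s(0)))

1. g(g(e, c), g(s(e), cons(s(e), g(g(e, c), cons(g(0, c), g(0, 0))))))  →  g(s(e), g(s(e), cons(s(e), g(g(e, c), cons(g(0, c), g(0, 0))))))   [R2 at 1]
2. g(s(e), g(s(e), cons(s(e), g(g(e, c), cons(g(0, c), g(0, 0))))))  →  g(s(e), cons(g(g(e, c), cons(g(0, c), g(0, 0))), s(e)))   [R1 at 2]
3. g(s(e), cons(g(g(e, c), cons(g(0, c), g(0, 0))), s(e)))  →  cons(s(e), g(g(e, c), cons(g(0, c), g(0, 0))))   [R1 at ε]
4. cons(s(e), g(g(e, c), cons(g(0, c), g(0, 0))))  →  cons(s(e), g(s(e), cons(g(0, c), g(0, 0))))   [R2 at 2.1]
5. cons(s(e), g(s(e), cons(g(0, c), g(0, 0))))  →  cons(s(e), cons(g(0, 0), g(0, c)))   [R1 at 2]
6. cons(s(e), cons(g(0, 0), g(0, c)))  →  cons(s(e), cons(cons(c, c), g(0, c)))   [R3 at 2.1]
7. cons(s(e), cons(cons(c, c), g(0, c)))  →  cons(s(e), cons(cons(c, c), s(0)))   [R2 at 2.2]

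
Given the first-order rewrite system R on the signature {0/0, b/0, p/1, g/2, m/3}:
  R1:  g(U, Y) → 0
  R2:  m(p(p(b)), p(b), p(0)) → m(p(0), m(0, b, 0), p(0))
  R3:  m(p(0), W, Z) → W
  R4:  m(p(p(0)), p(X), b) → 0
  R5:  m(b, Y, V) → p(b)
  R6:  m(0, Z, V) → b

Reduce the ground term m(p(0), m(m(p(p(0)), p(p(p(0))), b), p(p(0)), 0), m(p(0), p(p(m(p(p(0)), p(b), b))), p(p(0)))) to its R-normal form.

1. m(p(0), m(m(p(p(0)), p(p(p(0))), b), p(p(0)), 0), m(p(0), p(p(m(p(p(0)), p(b), b))), p(p(0))))  →  m(m(p(p(0)), p(p(p(0))), b), p(p(0)), 0)   [R3 at ε]
2. m(m(p(p(0)), p(p(p(0))), b), p(p(0)), 0)  →  m(0, p(p(0)), 0)   [R4 at 1]
3. m(0, p(p(0)), 0)  →  b   [R6 at ε]

b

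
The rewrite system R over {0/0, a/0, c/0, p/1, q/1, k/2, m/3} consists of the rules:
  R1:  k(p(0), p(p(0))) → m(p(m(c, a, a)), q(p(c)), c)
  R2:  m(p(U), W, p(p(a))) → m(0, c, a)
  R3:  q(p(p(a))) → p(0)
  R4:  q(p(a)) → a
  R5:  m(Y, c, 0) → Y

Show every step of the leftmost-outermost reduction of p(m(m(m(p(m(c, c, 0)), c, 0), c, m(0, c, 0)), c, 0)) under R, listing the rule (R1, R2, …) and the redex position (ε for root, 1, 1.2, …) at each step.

1. p(m(m(m(p(m(c, c, 0)), c, 0), c, m(0, c, 0)), c, 0))  →  p(m(m(p(m(c, c, 0)), c, 0), c, m(0, c, 0)))   [R5 at 1]
2. p(m(m(p(m(c, c, 0)), c, 0), c, m(0, c, 0)))  →  p(m(p(m(c, c, 0)), c, m(0, c, 0)))   [R5 at 1.1]
3. p(m(p(m(c, c, 0)), c, m(0, c, 0)))  →  p(m(p(c), c, m(0, c, 0)))   [R5 at 1.1.1]
4. p(m(p(c), c, m(0, c, 0)))  →  p(m(p(c), c, 0))   [R5 at 1.3]
5. p(m(p(c), c, 0))  →  p(p(c))   [R5 at 1]

p(p(c))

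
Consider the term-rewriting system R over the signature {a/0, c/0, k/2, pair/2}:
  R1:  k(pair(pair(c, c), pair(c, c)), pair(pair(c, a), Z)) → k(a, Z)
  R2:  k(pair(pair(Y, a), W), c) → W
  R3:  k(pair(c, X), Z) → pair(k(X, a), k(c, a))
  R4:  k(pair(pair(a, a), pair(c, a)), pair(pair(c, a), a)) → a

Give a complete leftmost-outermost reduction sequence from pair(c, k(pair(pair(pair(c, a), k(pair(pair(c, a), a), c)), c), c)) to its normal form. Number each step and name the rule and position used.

pair(c, c)

1. pair(c, k(pair(pair(pair(c, a), k(pair(pair(c, a), a), c)), c), c))  →  pair(c, k(pair(pair(pair(c, a), a), c), c))   [R2 at 2.1.1.2]
2. pair(c, k(pair(pair(pair(c, a), a), c), c))  →  pair(c, c)   [R2 at 2]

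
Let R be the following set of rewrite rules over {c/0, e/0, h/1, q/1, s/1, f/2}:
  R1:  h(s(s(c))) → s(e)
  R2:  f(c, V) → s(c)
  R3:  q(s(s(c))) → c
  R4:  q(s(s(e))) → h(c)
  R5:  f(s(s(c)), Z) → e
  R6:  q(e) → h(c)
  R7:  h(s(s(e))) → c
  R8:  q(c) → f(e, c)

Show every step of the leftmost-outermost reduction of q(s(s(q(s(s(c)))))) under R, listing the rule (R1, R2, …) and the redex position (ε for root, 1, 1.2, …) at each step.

c

1. q(s(s(q(s(s(c))))))  →  q(s(s(c)))   [R3 at 1.1.1]
2. q(s(s(c)))  →  c   [R3 at ε]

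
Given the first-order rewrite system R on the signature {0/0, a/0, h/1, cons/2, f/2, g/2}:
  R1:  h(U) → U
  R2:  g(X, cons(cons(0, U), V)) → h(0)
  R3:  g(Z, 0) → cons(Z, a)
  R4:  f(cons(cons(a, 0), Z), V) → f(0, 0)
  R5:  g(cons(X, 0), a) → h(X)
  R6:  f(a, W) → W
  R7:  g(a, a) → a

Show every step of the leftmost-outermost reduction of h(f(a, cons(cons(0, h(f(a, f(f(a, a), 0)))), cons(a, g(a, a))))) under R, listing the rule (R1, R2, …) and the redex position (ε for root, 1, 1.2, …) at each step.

cons(cons(0, 0), cons(a, a))

1. h(f(a, cons(cons(0, h(f(a, f(f(a, a), 0)))), cons(a, g(a, a)))))  →  f(a, cons(cons(0, h(f(a, f(f(a, a), 0)))), cons(a, g(a, a))))   [R1 at ε]
2. f(a, cons(cons(0, h(f(a, f(f(a, a), 0)))), cons(a, g(a, a))))  →  cons(cons(0, h(f(a, f(f(a, a), 0)))), cons(a, g(a, a)))   [R6 at ε]
3. cons(cons(0, h(f(a, f(f(a, a), 0)))), cons(a, g(a, a)))  →  cons(cons(0, f(a, f(f(a, a), 0))), cons(a, g(a, a)))   [R1 at 1.2]
4. cons(cons(0, f(a, f(f(a, a), 0))), cons(a, g(a, a)))  →  cons(cons(0, f(f(a, a), 0)), cons(a, g(a, a)))   [R6 at 1.2]
5. cons(cons(0, f(f(a, a), 0)), cons(a, g(a, a)))  →  cons(cons(0, f(a, 0)), cons(a, g(a, a)))   [R6 at 1.2.1]
6. cons(cons(0, f(a, 0)), cons(a, g(a, a)))  →  cons(cons(0, 0), cons(a, g(a, a)))   [R6 at 1.2]
7. cons(cons(0, 0), cons(a, g(a, a)))  →  cons(cons(0, 0), cons(a, a))   [R7 at 2.2]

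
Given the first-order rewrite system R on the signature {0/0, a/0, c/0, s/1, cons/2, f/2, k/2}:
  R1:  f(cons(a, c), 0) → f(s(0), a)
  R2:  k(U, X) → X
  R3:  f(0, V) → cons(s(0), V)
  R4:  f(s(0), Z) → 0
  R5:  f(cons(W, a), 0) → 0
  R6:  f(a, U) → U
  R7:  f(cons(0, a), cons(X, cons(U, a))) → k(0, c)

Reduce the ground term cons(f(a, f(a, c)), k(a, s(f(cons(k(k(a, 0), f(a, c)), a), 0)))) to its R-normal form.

1. cons(f(a, f(a, c)), k(a, s(f(cons(k(k(a, 0), f(a, c)), a), 0))))  →  cons(f(a, c), k(a, s(f(cons(k(k(a, 0), f(a, c)), a), 0))))   [R6 at 1]
2. cons(f(a, c), k(a, s(f(cons(k(k(a, 0), f(a, c)), a), 0))))  →  cons(c, k(a, s(f(cons(k(k(a, 0), f(a, c)), a), 0))))   [R6 at 1]
3. cons(c, k(a, s(f(cons(k(k(a, 0), f(a, c)), a), 0))))  →  cons(c, s(f(cons(k(k(a, 0), f(a, c)), a), 0)))   [R2 at 2]
4. cons(c, s(f(cons(k(k(a, 0), f(a, c)), a), 0)))  →  cons(c, s(0))   [R5 at 2.1]

cons(c, s(0))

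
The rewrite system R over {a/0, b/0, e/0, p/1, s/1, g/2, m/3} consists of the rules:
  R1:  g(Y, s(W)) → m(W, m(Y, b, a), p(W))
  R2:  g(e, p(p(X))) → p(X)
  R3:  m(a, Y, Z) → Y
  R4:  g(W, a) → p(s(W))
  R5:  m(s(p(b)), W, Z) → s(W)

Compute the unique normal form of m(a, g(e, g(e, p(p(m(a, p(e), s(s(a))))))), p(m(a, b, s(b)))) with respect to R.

p(e)

1. m(a, g(e, g(e, p(p(m(a, p(e), s(s(a))))))), p(m(a, b, s(b))))  →  g(e, g(e, p(p(m(a, p(e), s(s(a)))))))   [R3 at ε]
2. g(e, g(e, p(p(m(a, p(e), s(s(a)))))))  →  g(e, p(m(a, p(e), s(s(a)))))   [R2 at 2]
3. g(e, p(m(a, p(e), s(s(a)))))  →  g(e, p(p(e)))   [R3 at 2.1]
4. g(e, p(p(e)))  →  p(e)   [R2 at ε]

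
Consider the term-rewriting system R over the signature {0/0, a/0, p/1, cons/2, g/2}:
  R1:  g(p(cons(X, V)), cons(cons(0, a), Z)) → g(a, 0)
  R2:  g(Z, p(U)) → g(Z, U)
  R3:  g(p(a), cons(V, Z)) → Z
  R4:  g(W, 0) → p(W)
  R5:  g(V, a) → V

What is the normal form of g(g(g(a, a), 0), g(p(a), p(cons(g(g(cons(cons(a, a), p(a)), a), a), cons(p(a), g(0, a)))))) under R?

1. g(g(g(a, a), 0), g(p(a), p(cons(g(g(cons(cons(a, a), p(a)), a), a), cons(p(a), g(0, a))))))  →  g(p(g(a, a)), g(p(a), p(cons(g(g(cons(cons(a, a), p(a)), a), a), cons(p(a), g(0, a))))))   [R4 at 1]
2. g(p(g(a, a)), g(p(a), p(cons(g(g(cons(cons(a, a), p(a)), a), a), cons(p(a), g(0, a))))))  →  g(p(a), g(p(a), p(cons(g(g(cons(cons(a, a), p(a)), a), a), cons(p(a), g(0, a))))))   [R5 at 1.1]
3. g(p(a), g(p(a), p(cons(g(g(cons(cons(a, a), p(a)), a), a), cons(p(a), g(0, a))))))  →  g(p(a), g(p(a), cons(g(g(cons(cons(a, a), p(a)), a), a), cons(p(a), g(0, a)))))   [R2 at 2]
4. g(p(a), g(p(a), cons(g(g(cons(cons(a, a), p(a)), a), a), cons(p(a), g(0, a)))))  →  g(p(a), cons(p(a), g(0, a)))   [R3 at 2]
5. g(p(a), cons(p(a), g(0, a)))  →  g(0, a)   [R3 at ε]
6. g(0, a)  →  0   [R5 at ε]

0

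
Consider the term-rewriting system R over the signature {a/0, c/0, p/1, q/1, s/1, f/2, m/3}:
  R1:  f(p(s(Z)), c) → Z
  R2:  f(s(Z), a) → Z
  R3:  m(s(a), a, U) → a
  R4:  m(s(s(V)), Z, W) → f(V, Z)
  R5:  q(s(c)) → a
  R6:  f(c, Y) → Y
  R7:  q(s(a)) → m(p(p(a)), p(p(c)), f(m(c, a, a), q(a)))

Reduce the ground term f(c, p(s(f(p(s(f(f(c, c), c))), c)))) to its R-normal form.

1. f(c, p(s(f(p(s(f(f(c, c), c))), c))))  →  p(s(f(p(s(f(f(c, c), c))), c)))   [R6 at ε]
2. p(s(f(p(s(f(f(c, c), c))), c)))  →  p(s(f(f(c, c), c)))   [R1 at 1.1]
3. p(s(f(f(c, c), c)))  →  p(s(f(c, c)))   [R6 at 1.1.1]
4. p(s(f(c, c)))  →  p(s(c))   [R6 at 1.1]

p(s(c))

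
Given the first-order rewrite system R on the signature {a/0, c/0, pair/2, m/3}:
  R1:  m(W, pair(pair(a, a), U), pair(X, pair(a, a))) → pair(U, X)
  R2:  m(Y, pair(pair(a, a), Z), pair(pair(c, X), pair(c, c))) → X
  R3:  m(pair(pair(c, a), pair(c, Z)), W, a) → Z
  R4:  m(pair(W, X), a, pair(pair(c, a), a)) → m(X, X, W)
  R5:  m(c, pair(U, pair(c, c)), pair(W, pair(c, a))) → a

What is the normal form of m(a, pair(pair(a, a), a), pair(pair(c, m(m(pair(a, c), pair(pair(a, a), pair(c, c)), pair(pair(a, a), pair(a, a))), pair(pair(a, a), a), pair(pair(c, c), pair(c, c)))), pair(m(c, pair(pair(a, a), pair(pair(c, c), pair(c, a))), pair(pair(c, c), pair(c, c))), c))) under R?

1. m(a, pair(pair(a, a), a), pair(pair(c, m(m(pair(a, c), pair(pair(a, a), pair(c, c)), pair(pair(a, a), pair(a, a))), pair(pair(a, a), a), pair(pair(c, c), pair(c, c)))), pair(m(c, pair(pair(a, a), pair(pair(c, c), pair(c, a))), pair(pair(c, c), pair(c, c))), c)))  →  m(a, pair(pair(a, a), a), pair(pair(c, c), pair(m(c, pair(pair(a, a), pair(pair(c, c), pair(c, a))), pair(pair(c, c), pair(c, c))), c)))   [R2 at 3.1.2]
2. m(a, pair(pair(a, a), a), pair(pair(c, c), pair(m(c, pair(pair(a, a), pair(pair(c, c), pair(c, a))), pair(pair(c, c), pair(c, c))), c)))  →  m(a, pair(pair(a, a), a), pair(pair(c, c), pair(c, c)))   [R2 at 3.2.1]
3. m(a, pair(pair(a, a), a), pair(pair(c, c), pair(c, c)))  →  c   [R2 at ε]

c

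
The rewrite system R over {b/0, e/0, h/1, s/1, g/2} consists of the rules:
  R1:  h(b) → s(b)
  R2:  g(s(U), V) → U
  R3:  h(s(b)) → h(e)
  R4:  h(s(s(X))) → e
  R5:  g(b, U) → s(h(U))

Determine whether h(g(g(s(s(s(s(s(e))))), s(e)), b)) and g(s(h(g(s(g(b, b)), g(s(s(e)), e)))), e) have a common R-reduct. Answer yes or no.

Reduce t₁ = h(g(g(s(s(s(s(s(e))))), s(e)), b)):
1. h(g(g(s(s(s(s(s(e))))), s(e)), b))  →  h(g(s(s(s(s(e)))), b))   [R2 at 1.1]
2. h(g(s(s(s(s(e)))), b))  →  h(s(s(s(e))))   [R2 at 1]
3. h(s(s(s(e))))  →  e   [R4 at ε]

Reduce t₂ = g(s(h(g(s(g(b, b)), g(s(s(e)), e)))), e):
1. g(s(h(g(s(g(b, b)), g(s(s(e)), e)))), e)  →  h(g(s(g(b, b)), g(s(s(e)), e)))   [R2 at ε]
2. h(g(s(g(b, b)), g(s(s(e)), e)))  →  h(g(b, b))   [R2 at 1]
3. h(g(b, b))  →  h(s(h(b)))   [R5 at 1]
4. h(s(h(b)))  →  h(s(s(b)))   [R1 at 1.1]
5. h(s(s(b)))  →  e   [R4 at ε]

yes — NF(t₁) = e, NF(t₂) = e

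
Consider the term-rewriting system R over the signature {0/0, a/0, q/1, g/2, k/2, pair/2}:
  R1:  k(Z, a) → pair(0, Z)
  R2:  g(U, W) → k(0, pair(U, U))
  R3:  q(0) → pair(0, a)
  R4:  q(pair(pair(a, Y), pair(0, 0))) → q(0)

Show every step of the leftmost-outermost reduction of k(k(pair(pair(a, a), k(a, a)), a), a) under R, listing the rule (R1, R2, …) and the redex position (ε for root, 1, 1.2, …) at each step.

1. k(k(pair(pair(a, a), k(a, a)), a), a)  →  pair(0, k(pair(pair(a, a), k(a, a)), a))   [R1 at ε]
2. pair(0, k(pair(pair(a, a), k(a, a)), a))  →  pair(0, pair(0, pair(pair(a, a), k(a, a))))   [R1 at 2]
3. pair(0, pair(0, pair(pair(a, a), k(a, a))))  →  pair(0, pair(0, pair(pair(a, a), pair(0, a))))   [R1 at 2.2.2]

pair(0, pair(0, pair(pair(a, a), pair(0, a))))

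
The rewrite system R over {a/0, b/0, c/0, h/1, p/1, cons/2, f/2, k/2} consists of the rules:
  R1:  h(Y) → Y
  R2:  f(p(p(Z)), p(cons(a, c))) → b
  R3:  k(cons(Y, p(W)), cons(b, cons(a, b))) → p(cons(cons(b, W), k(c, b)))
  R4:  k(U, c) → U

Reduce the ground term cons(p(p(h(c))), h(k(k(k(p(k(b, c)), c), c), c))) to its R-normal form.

cons(p(p(c)), p(b))

1. cons(p(p(h(c))), h(k(k(k(p(k(b, c)), c), c), c)))  →  cons(p(p(c)), h(k(k(k(p(k(b, c)), c), c), c)))   [R1 at 1.1.1]
2. cons(p(p(c)), h(k(k(k(p(k(b, c)), c), c), c)))  →  cons(p(p(c)), k(k(k(p(k(b, c)), c), c), c))   [R1 at 2]
3. cons(p(p(c)), k(k(k(p(k(b, c)), c), c), c))  →  cons(p(p(c)), k(k(p(k(b, c)), c), c))   [R4 at 2]
4. cons(p(p(c)), k(k(p(k(b, c)), c), c))  →  cons(p(p(c)), k(p(k(b, c)), c))   [R4 at 2]
5. cons(p(p(c)), k(p(k(b, c)), c))  →  cons(p(p(c)), p(k(b, c)))   [R4 at 2]
6. cons(p(p(c)), p(k(b, c)))  →  cons(p(p(c)), p(b))   [R4 at 2.1]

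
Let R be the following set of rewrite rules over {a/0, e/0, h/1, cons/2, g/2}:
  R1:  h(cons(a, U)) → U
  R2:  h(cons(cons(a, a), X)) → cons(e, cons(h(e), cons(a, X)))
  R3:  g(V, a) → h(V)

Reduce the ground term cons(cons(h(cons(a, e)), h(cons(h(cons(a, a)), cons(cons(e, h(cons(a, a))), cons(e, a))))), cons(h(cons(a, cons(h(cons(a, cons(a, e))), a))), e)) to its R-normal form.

1. cons(cons(h(cons(a, e)), h(cons(h(cons(a, a)), cons(cons(e, h(cons(a, a))), cons(e, a))))), cons(h(cons(a, cons(h(cons(a, cons(a, e))), a))), e))  →  cons(cons(e, h(cons(h(cons(a, a)), cons(cons(e, h(cons(a, a))), cons(e, a))))), cons(h(cons(a, cons(h(cons(a, cons(a, e))), a))), e))   [R1 at 1.1]
2. cons(cons(e, h(cons(h(cons(a, a)), cons(cons(e, h(cons(a, a))), cons(e, a))))), cons(h(cons(a, cons(h(cons(a, cons(a, e))), a))), e))  →  cons(cons(e, h(cons(a, cons(cons(e, h(cons(a, a))), cons(e, a))))), cons(h(cons(a, cons(h(cons(a, cons(a, e))), a))), e))   [R1 at 1.2.1.1]
3. cons(cons(e, h(cons(a, cons(cons(e, h(cons(a, a))), cons(e, a))))), cons(h(cons(a, cons(h(cons(a, cons(a, e))), a))), e))  →  cons(cons(e, cons(cons(e, h(cons(a, a))), cons(e, a))), cons(h(cons(a, cons(h(cons(a, cons(a, e))), a))), e))   [R1 at 1.2]
4. cons(cons(e, cons(cons(e, h(cons(a, a))), cons(e, a))), cons(h(cons(a, cons(h(cons(a, cons(a, e))), a))), e))  →  cons(cons(e, cons(cons(e, a), cons(e, a))), cons(h(cons(a, cons(h(cons(a, cons(a, e))), a))), e))   [R1 at 1.2.1.2]
5. cons(cons(e, cons(cons(e, a), cons(e, a))), cons(h(cons(a, cons(h(cons(a, cons(a, e))), a))), e))  →  cons(cons(e, cons(cons(e, a), cons(e, a))), cons(cons(h(cons(a, cons(a, e))), a), e))   [R1 at 2.1]
6. cons(cons(e, cons(cons(e, a), cons(e, a))), cons(cons(h(cons(a, cons(a, e))), a), e))  →  cons(cons(e, cons(cons(e, a), cons(e, a))), cons(cons(cons(a, e), a), e))   [R1 at 2.1.1]

cons(cons(e, cons(cons(e, a), cons(e, a))), cons(cons(cons(a, e), a), e))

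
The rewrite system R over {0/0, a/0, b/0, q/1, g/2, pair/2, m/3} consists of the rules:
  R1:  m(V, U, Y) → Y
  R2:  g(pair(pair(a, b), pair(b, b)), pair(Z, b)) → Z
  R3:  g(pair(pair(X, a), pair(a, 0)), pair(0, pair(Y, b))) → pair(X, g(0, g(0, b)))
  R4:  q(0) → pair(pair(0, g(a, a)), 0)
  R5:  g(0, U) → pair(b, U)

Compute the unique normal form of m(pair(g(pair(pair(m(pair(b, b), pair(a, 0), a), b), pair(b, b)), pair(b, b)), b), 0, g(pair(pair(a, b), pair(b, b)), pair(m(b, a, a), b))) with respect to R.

a

1. m(pair(g(pair(pair(m(pair(b, b), pair(a, 0), a), b), pair(b, b)), pair(b, b)), b), 0, g(pair(pair(a, b), pair(b, b)), pair(m(b, a, a), b)))  →  g(pair(pair(a, b), pair(b, b)), pair(m(b, a, a), b))   [R1 at ε]
2. g(pair(pair(a, b), pair(b, b)), pair(m(b, a, a), b))  →  m(b, a, a)   [R2 at ε]
3. m(b, a, a)  →  a   [R1 at ε]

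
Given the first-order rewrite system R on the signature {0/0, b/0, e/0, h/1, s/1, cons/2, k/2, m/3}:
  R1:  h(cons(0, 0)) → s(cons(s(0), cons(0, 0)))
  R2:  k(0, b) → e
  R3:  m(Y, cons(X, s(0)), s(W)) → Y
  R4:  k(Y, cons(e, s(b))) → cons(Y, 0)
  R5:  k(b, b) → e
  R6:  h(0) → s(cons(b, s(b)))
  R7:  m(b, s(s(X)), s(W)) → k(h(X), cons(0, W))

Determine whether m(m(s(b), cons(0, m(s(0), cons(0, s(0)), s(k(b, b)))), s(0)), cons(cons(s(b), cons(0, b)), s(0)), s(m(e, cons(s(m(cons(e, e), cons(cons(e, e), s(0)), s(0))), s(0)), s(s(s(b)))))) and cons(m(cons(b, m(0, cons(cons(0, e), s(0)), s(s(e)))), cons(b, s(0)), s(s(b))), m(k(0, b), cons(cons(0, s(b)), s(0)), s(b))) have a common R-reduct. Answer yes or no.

Reduce t₁ = m(m(s(b), cons(0, m(s(0), cons(0, s(0)), s(k(b, b)))), s(0)), cons(cons(s(b), cons(0, b)), s(0)), s(m(e, cons(s(m(cons(e, e), cons(cons(e, e), s(0)), s(0))), s(0)), s(s(s(b)))))):
1. m(m(s(b), cons(0, m(s(0), cons(0, s(0)), s(k(b, b)))), s(0)), cons(cons(s(b), cons(0, b)), s(0)), s(m(e, cons(s(m(cons(e, e), cons(cons(e, e), s(0)), s(0))), s(0)), s(s(s(b))))))  →  m(s(b), cons(0, m(s(0), cons(0, s(0)), s(k(b, b)))), s(0))   [R3 at ε]
2. m(s(b), cons(0, m(s(0), cons(0, s(0)), s(k(b, b)))), s(0))  →  m(s(b), cons(0, s(0)), s(0))   [R3 at 2.2]
3. m(s(b), cons(0, s(0)), s(0))  →  s(b)   [R3 at ε]

Reduce t₂ = cons(m(cons(b, m(0, cons(cons(0, e), s(0)), s(s(e)))), cons(b, s(0)), s(s(b))), m(k(0, b), cons(cons(0, s(b)), s(0)), s(b))):
1. cons(m(cons(b, m(0, cons(cons(0, e), s(0)), s(s(e)))), cons(b, s(0)), s(s(b))), m(k(0, b), cons(cons(0, s(b)), s(0)), s(b)))  →  cons(cons(b, m(0, cons(cons(0, e), s(0)), s(s(e)))), m(k(0, b), cons(cons(0, s(b)), s(0)), s(b)))   [R3 at 1]
2. cons(cons(b, m(0, cons(cons(0, e), s(0)), s(s(e)))), m(k(0, b), cons(cons(0, s(b)), s(0)), s(b)))  →  cons(cons(b, 0), m(k(0, b), cons(cons(0, s(b)), s(0)), s(b)))   [R3 at 1.2]
3. cons(cons(b, 0), m(k(0, b), cons(cons(0, s(b)), s(0)), s(b)))  →  cons(cons(b, 0), k(0, b))   [R3 at 2]
4. cons(cons(b, 0), k(0, b))  →  cons(cons(b, 0), e)   [R2 at 2]

no — NF(t₁) = s(b), NF(t₂) = cons(cons(b, 0), e)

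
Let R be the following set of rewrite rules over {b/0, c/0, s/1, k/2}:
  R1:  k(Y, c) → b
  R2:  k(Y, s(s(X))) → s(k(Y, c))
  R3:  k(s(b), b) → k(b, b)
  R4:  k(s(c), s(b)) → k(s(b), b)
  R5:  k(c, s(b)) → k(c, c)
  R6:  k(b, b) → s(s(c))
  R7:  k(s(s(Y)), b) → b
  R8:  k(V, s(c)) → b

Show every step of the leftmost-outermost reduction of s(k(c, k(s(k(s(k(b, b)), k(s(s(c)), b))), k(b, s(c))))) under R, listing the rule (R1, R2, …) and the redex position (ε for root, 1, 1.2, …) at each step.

s(s(b))

1. s(k(c, k(s(k(s(k(b, b)), k(s(s(c)), b))), k(b, s(c)))))  →  s(k(c, k(s(k(s(s(s(c))), k(s(s(c)), b))), k(b, s(c)))))   [R6 at 1.2.1.1.1.1]
2. s(k(c, k(s(k(s(s(s(c))), k(s(s(c)), b))), k(b, s(c)))))  →  s(k(c, k(s(k(s(s(s(c))), b)), k(b, s(c)))))   [R7 at 1.2.1.1.2]
3. s(k(c, k(s(k(s(s(s(c))), b)), k(b, s(c)))))  →  s(k(c, k(s(b), k(b, s(c)))))   [R7 at 1.2.1.1]
4. s(k(c, k(s(b), k(b, s(c)))))  →  s(k(c, k(s(b), b)))   [R8 at 1.2.2]
5. s(k(c, k(s(b), b)))  →  s(k(c, k(b, b)))   [R3 at 1.2]
6. s(k(c, k(b, b)))  →  s(k(c, s(s(c))))   [R6 at 1.2]
7. s(k(c, s(s(c))))  →  s(s(k(c, c)))   [R2 at 1]
8. s(s(k(c, c)))  →  s(s(b))   [R1 at 1.1]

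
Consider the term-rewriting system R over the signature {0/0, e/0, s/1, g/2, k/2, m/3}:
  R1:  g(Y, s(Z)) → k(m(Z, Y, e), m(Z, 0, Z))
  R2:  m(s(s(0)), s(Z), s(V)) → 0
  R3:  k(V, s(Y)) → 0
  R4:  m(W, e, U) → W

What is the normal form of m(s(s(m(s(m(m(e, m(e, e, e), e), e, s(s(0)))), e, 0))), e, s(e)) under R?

s(s(s(e)))

1. m(s(s(m(s(m(m(e, m(e, e, e), e), e, s(s(0)))), e, 0))), e, s(e))  →  s(s(m(s(m(m(e, m(e, e, e), e), e, s(s(0)))), e, 0)))   [R4 at ε]
2. s(s(m(s(m(m(e, m(e, e, e), e), e, s(s(0)))), e, 0)))  →  s(s(s(m(m(e, m(e, e, e), e), e, s(s(0))))))   [R4 at 1.1]
3. s(s(s(m(m(e, m(e, e, e), e), e, s(s(0))))))  →  s(s(s(m(e, m(e, e, e), e))))   [R4 at 1.1.1]
4. s(s(s(m(e, m(e, e, e), e))))  →  s(s(s(m(e, e, e))))   [R4 at 1.1.1.2]
5. s(s(s(m(e, e, e))))  →  s(s(s(e)))   [R4 at 1.1.1]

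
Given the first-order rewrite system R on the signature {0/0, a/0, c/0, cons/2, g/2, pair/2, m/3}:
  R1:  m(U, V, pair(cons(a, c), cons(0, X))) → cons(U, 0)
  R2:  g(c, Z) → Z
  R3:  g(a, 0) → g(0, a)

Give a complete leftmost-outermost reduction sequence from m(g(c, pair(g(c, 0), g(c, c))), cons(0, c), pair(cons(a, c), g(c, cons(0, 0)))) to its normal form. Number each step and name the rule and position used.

cons(pair(0, c), 0)

1. m(g(c, pair(g(c, 0), g(c, c))), cons(0, c), pair(cons(a, c), g(c, cons(0, 0))))  →  m(pair(g(c, 0), g(c, c)), cons(0, c), pair(cons(a, c), g(c, cons(0, 0))))   [R2 at 1]
2. m(pair(g(c, 0), g(c, c)), cons(0, c), pair(cons(a, c), g(c, cons(0, 0))))  →  m(pair(0, g(c, c)), cons(0, c), pair(cons(a, c), g(c, cons(0, 0))))   [R2 at 1.1]
3. m(pair(0, g(c, c)), cons(0, c), pair(cons(a, c), g(c, cons(0, 0))))  →  m(pair(0, c), cons(0, c), pair(cons(a, c), g(c, cons(0, 0))))   [R2 at 1.2]
4. m(pair(0, c), cons(0, c), pair(cons(a, c), g(c, cons(0, 0))))  →  m(pair(0, c), cons(0, c), pair(cons(a, c), cons(0, 0)))   [R2 at 3.2]
5. m(pair(0, c), cons(0, c), pair(cons(a, c), cons(0, 0)))  →  cons(pair(0, c), 0)   [R1 at ε]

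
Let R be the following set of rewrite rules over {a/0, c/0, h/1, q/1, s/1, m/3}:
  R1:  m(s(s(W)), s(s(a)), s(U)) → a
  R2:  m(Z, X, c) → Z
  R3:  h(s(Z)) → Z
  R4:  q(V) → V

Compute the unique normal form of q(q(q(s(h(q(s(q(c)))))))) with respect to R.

1. q(q(q(s(h(q(s(q(c))))))))  →  q(q(s(h(q(s(q(c)))))))   [R4 at ε]
2. q(q(s(h(q(s(q(c)))))))  →  q(s(h(q(s(q(c))))))   [R4 at ε]
3. q(s(h(q(s(q(c))))))  →  s(h(q(s(q(c)))))   [R4 at ε]
4. s(h(q(s(q(c)))))  →  s(h(s(q(c))))   [R4 at 1.1]
5. s(h(s(q(c))))  →  s(q(c))   [R3 at 1]
6. s(q(c))  →  s(c)   [R4 at 1]

s(c)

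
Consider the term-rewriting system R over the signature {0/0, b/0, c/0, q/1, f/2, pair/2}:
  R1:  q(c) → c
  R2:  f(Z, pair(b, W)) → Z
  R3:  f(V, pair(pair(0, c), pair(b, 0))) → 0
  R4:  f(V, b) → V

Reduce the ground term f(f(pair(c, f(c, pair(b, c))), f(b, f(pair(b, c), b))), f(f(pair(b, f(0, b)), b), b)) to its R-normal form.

pair(c, c)

1. f(f(pair(c, f(c, pair(b, c))), f(b, f(pair(b, c), b))), f(f(pair(b, f(0, b)), b), b))  →  f(f(pair(c, c), f(b, f(pair(b, c), b))), f(f(pair(b, f(0, b)), b), b))   [R2 at 1.1.2]
2. f(f(pair(c, c), f(b, f(pair(b, c), b))), f(f(pair(b, f(0, b)), b), b))  →  f(f(pair(c, c), f(b, pair(b, c))), f(f(pair(b, f(0, b)), b), b))   [R4 at 1.2.2]
3. f(f(pair(c, c), f(b, pair(b, c))), f(f(pair(b, f(0, b)), b), b))  →  f(f(pair(c, c), b), f(f(pair(b, f(0, b)), b), b))   [R2 at 1.2]
4. f(f(pair(c, c), b), f(f(pair(b, f(0, b)), b), b))  →  f(pair(c, c), f(f(pair(b, f(0, b)), b), b))   [R4 at 1]
5. f(pair(c, c), f(f(pair(b, f(0, b)), b), b))  →  f(pair(c, c), f(pair(b, f(0, b)), b))   [R4 at 2]
6. f(pair(c, c), f(pair(b, f(0, b)), b))  →  f(pair(c, c), pair(b, f(0, b)))   [R4 at 2]
7. f(pair(c, c), pair(b, f(0, b)))  →  pair(c, c)   [R2 at ε]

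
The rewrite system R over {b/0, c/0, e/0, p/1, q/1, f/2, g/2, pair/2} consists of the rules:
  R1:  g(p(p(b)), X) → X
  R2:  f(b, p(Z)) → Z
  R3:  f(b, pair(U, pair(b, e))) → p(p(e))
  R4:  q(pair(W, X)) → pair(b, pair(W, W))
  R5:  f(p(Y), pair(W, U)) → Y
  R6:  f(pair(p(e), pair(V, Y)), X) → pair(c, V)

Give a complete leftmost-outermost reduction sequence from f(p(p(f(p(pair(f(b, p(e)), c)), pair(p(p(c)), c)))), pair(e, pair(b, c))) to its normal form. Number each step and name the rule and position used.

p(pair(e, c))

1. f(p(p(f(p(pair(f(b, p(e)), c)), pair(p(p(c)), c)))), pair(e, pair(b, c)))  →  p(f(p(pair(f(b, p(e)), c)), pair(p(p(c)), c)))   [R5 at ε]
2. p(f(p(pair(f(b, p(e)), c)), pair(p(p(c)), c)))  →  p(pair(f(b, p(e)), c))   [R5 at 1]
3. p(pair(f(b, p(e)), c))  →  p(pair(e, c))   [R2 at 1.1]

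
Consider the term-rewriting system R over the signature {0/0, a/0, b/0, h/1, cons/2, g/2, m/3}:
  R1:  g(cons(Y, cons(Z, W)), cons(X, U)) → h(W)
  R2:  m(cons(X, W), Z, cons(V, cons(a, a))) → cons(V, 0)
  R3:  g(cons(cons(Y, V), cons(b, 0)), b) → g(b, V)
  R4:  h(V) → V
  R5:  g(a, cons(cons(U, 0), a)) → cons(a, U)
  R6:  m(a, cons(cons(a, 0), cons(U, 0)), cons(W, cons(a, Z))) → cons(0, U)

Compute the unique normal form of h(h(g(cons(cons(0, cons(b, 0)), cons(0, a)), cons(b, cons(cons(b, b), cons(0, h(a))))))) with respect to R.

a

1. h(h(g(cons(cons(0, cons(b, 0)), cons(0, a)), cons(b, cons(cons(b, b), cons(0, h(a)))))))  →  h(g(cons(cons(0, cons(b, 0)), cons(0, a)), cons(b, cons(cons(b, b), cons(0, h(a))))))   [R4 at ε]
2. h(g(cons(cons(0, cons(b, 0)), cons(0, a)), cons(b, cons(cons(b, b), cons(0, h(a))))))  →  g(cons(cons(0, cons(b, 0)), cons(0, a)), cons(b, cons(cons(b, b), cons(0, h(a)))))   [R4 at ε]
3. g(cons(cons(0, cons(b, 0)), cons(0, a)), cons(b, cons(cons(b, b), cons(0, h(a)))))  →  h(a)   [R1 at ε]
4. h(a)  →  a   [R4 at ε]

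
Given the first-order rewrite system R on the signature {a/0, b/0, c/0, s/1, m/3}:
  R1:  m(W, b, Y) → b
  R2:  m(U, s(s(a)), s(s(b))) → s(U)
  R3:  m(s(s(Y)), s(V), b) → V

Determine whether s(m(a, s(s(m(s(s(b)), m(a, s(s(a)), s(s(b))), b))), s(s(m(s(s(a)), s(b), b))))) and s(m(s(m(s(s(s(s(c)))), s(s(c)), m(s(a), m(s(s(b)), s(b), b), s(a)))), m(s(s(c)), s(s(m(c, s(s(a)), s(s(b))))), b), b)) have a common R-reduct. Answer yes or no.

Reduce t₁ = s(m(a, s(s(m(s(s(b)), m(a, s(s(a)), s(s(b))), b))), s(s(m(s(s(a)), s(b), b))))):
1. s(m(a, s(s(m(s(s(b)), m(a, s(s(a)), s(s(b))), b))), s(s(m(s(s(a)), s(b), b)))))  →  s(m(a, s(s(m(s(s(b)), s(a), b))), s(s(m(s(s(a)), s(b), b)))))   [R2 at 1.2.1.1.2]
2. s(m(a, s(s(m(s(s(b)), s(a), b))), s(s(m(s(s(a)), s(b), b)))))  →  s(m(a, s(s(a)), s(s(m(s(s(a)), s(b), b)))))   [R3 at 1.2.1.1]
3. s(m(a, s(s(a)), s(s(m(s(s(a)), s(b), b)))))  →  s(m(a, s(s(a)), s(s(b))))   [R3 at 1.3.1.1]
4. s(m(a, s(s(a)), s(s(b))))  →  s(s(a))   [R2 at 1]

Reduce t₂ = s(m(s(m(s(s(s(s(c)))), s(s(c)), m(s(a), m(s(s(b)), s(b), b), s(a)))), m(s(s(c)), s(s(m(c, s(s(a)), s(s(b))))), b), b)):
1. s(m(s(m(s(s(s(s(c)))), s(s(c)), m(s(a), m(s(s(b)), s(b), b), s(a)))), m(s(s(c)), s(s(m(c, s(s(a)), s(s(b))))), b), b))  →  s(m(s(m(s(s(s(s(c)))), s(s(c)), m(s(a), b, s(a)))), m(s(s(c)), s(s(m(c, s(s(a)), s(s(b))))), b), b))   [R3 at 1.1.1.3.2]
2. s(m(s(m(s(s(s(s(c)))), s(s(c)), m(s(a), b, s(a)))), m(s(s(c)), s(s(m(c, s(s(a)), s(s(b))))), b), b))  →  s(m(s(m(s(s(s(s(c)))), s(s(c)), b)), m(s(s(c)), s(s(m(c, s(s(a)), s(s(b))))), b), b))   [R1 at 1.1.1.3]
3. s(m(s(m(s(s(s(s(c)))), s(s(c)), b)), m(s(s(c)), s(s(m(c, s(s(a)), s(s(b))))), b), b))  →  s(m(s(s(c)), m(s(s(c)), s(s(m(c, s(s(a)), s(s(b))))), b), b))   [R3 at 1.1.1]
4. s(m(s(s(c)), m(s(s(c)), s(s(m(c, s(s(a)), s(s(b))))), b), b))  →  s(m(s(s(c)), s(m(c, s(s(a)), s(s(b)))), b))   [R3 at 1.2]
5. s(m(s(s(c)), s(m(c, s(s(a)), s(s(b)))), b))  →  s(m(c, s(s(a)), s(s(b))))   [R3 at 1]
6. s(m(c, s(s(a)), s(s(b))))  →  s(s(c))   [R2 at 1]

no — NF(t₁) = s(s(a)), NF(t₂) = s(s(c))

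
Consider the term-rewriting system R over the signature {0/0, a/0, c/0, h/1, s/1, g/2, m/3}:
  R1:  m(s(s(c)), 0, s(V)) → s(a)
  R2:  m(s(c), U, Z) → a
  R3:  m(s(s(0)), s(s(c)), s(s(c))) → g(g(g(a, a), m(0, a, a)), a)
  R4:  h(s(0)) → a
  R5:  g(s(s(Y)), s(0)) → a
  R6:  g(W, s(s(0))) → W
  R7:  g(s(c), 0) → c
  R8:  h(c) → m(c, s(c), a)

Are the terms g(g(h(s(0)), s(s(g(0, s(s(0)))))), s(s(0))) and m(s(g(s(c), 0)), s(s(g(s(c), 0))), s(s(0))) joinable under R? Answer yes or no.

Reduce t₁ = g(g(h(s(0)), s(s(g(0, s(s(0)))))), s(s(0))):
1. g(g(h(s(0)), s(s(g(0, s(s(0)))))), s(s(0)))  →  g(h(s(0)), s(s(g(0, s(s(0))))))   [R6 at ε]
2. g(h(s(0)), s(s(g(0, s(s(0))))))  →  g(a, s(s(g(0, s(s(0))))))   [R4 at 1]
3. g(a, s(s(g(0, s(s(0))))))  →  g(a, s(s(0)))   [R6 at 2.1.1]
4. g(a, s(s(0)))  →  a   [R6 at ε]

Reduce t₂ = m(s(g(s(c), 0)), s(s(g(s(c), 0))), s(s(0))):
1. m(s(g(s(c), 0)), s(s(g(s(c), 0))), s(s(0)))  →  m(s(c), s(s(g(s(c), 0))), s(s(0)))   [R7 at 1.1]
2. m(s(c), s(s(g(s(c), 0))), s(s(0)))  →  a   [R2 at ε]

yes — NF(t₁) = a, NF(t₂) = a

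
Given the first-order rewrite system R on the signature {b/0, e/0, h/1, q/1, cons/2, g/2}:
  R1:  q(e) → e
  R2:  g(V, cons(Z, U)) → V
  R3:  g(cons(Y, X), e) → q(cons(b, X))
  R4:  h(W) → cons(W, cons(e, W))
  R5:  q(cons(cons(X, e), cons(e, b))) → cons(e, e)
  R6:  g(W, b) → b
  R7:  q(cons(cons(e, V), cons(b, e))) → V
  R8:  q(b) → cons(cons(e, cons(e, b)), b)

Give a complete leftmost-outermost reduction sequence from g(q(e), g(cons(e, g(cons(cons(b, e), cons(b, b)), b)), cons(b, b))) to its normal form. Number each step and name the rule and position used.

1. g(q(e), g(cons(e, g(cons(cons(b, e), cons(b, b)), b)), cons(b, b)))  →  g(e, g(cons(e, g(cons(cons(b, e), cons(b, b)), b)), cons(b, b)))   [R1 at 1]
2. g(e, g(cons(e, g(cons(cons(b, e), cons(b, b)), b)), cons(b, b)))  →  g(e, cons(e, g(cons(cons(b, e), cons(b, b)), b)))   [R2 at 2]
3. g(e, cons(e, g(cons(cons(b, e), cons(b, b)), b)))  →  e   [R2 at ε]

e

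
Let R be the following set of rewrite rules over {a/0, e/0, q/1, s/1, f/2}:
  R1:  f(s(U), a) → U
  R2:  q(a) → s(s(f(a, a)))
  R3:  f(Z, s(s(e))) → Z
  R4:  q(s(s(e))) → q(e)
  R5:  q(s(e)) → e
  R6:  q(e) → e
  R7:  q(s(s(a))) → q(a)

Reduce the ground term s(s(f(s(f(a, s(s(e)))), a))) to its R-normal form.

1. s(s(f(s(f(a, s(s(e)))), a)))  →  s(s(f(a, s(s(e)))))   [R1 at 1.1]
2. s(s(f(a, s(s(e)))))  →  s(s(a))   [R3 at 1.1]

s(s(a))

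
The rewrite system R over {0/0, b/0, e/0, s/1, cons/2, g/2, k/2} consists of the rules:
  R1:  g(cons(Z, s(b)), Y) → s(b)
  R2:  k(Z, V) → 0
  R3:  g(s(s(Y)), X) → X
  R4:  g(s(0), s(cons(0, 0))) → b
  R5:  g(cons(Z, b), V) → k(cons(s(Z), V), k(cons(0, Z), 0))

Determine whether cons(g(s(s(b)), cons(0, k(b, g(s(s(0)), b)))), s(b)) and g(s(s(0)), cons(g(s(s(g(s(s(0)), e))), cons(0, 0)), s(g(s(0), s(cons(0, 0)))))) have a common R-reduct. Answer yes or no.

yes — NF(t₁) = cons(cons(0, 0), s(b)), NF(t₂) = cons(cons(0, 0), s(b))

Reduce t₁ = cons(g(s(s(b)), cons(0, k(b, g(s(s(0)), b)))), s(b)):
1. cons(g(s(s(b)), cons(0, k(b, g(s(s(0)), b)))), s(b))  →  cons(cons(0, k(b, g(s(s(0)), b))), s(b))   [R3 at 1]
2. cons(cons(0, k(b, g(s(s(0)), b))), s(b))  →  cons(cons(0, 0), s(b))   [R2 at 1.2]

Reduce t₂ = g(s(s(0)), cons(g(s(s(g(s(s(0)), e))), cons(0, 0)), s(g(s(0), s(cons(0, 0)))))):
1. g(s(s(0)), cons(g(s(s(g(s(s(0)), e))), cons(0, 0)), s(g(s(0), s(cons(0, 0))))))  →  cons(g(s(s(g(s(s(0)), e))), cons(0, 0)), s(g(s(0), s(cons(0, 0)))))   [R3 at ε]
2. cons(g(s(s(g(s(s(0)), e))), cons(0, 0)), s(g(s(0), s(cons(0, 0)))))  →  cons(cons(0, 0), s(g(s(0), s(cons(0, 0)))))   [R3 at 1]
3. cons(cons(0, 0), s(g(s(0), s(cons(0, 0)))))  →  cons(cons(0, 0), s(b))   [R4 at 2.1]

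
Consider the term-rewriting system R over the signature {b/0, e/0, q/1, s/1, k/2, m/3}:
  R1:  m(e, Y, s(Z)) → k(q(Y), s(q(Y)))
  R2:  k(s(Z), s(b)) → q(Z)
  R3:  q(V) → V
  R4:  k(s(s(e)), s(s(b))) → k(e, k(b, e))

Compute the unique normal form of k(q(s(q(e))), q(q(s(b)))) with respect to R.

1. k(q(s(q(e))), q(q(s(b))))  →  k(s(q(e)), q(q(s(b))))   [R3 at 1]
2. k(s(q(e)), q(q(s(b))))  →  k(s(e), q(q(s(b))))   [R3 at 1.1]
3. k(s(e), q(q(s(b))))  →  k(s(e), q(s(b)))   [R3 at 2]
4. k(s(e), q(s(b)))  →  k(s(e), s(b))   [R3 at 2]
5. k(s(e), s(b))  →  q(e)   [R2 at ε]
6. q(e)  →  e   [R3 at ε]

e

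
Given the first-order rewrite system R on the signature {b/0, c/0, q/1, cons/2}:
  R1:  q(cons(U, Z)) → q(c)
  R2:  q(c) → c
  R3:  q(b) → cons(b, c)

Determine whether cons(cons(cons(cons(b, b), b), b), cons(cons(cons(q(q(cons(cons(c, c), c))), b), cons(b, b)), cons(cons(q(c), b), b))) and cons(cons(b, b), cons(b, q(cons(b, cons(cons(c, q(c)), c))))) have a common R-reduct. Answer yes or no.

Reduce t₁ = cons(cons(cons(cons(b, b), b), b), cons(cons(cons(q(q(cons(cons(c, c), c))), b), cons(b, b)), cons(cons(q(c), b), b))):
1. cons(cons(cons(cons(b, b), b), b), cons(cons(cons(q(q(cons(cons(c, c), c))), b), cons(b, b)), cons(cons(q(c), b), b)))  →  cons(cons(cons(cons(b, b), b), b), cons(cons(cons(q(q(c)), b), cons(b, b)), cons(cons(q(c), b), b)))   [R1 at 2.1.1.1.1]
2. cons(cons(cons(cons(b, b), b), b), cons(cons(cons(q(q(c)), b), cons(b, b)), cons(cons(q(c), b), b)))  →  cons(cons(cons(cons(b, b), b), b), cons(cons(cons(q(c), b), cons(b, b)), cons(cons(q(c), b), b)))   [R2 at 2.1.1.1.1]
3. cons(cons(cons(cons(b, b), b), b), cons(cons(cons(q(c), b), cons(b, b)), cons(cons(q(c), b), b)))  →  cons(cons(cons(cons(b, b), b), b), cons(cons(cons(c, b), cons(b, b)), cons(cons(q(c), b), b)))   [R2 at 2.1.1.1]
4. cons(cons(cons(cons(b, b), b), b), cons(cons(cons(c, b), cons(b, b)), cons(cons(q(c), b), b)))  →  cons(cons(cons(cons(b, b), b), b), cons(cons(cons(c, b), cons(b, b)), cons(cons(c, b), b)))   [R2 at 2.2.1.1]

Reduce t₂ = cons(cons(b, b), cons(b, q(cons(b, cons(cons(c, q(c)), c))))):
1. cons(cons(b, b), cons(b, q(cons(b, cons(cons(c, q(c)), c)))))  →  cons(cons(b, b), cons(b, q(c)))   [R1 at 2.2]
2. cons(cons(b, b), cons(b, q(c)))  →  cons(cons(b, b), cons(b, c))   [R2 at 2.2]

no — NF(t₁) = cons(cons(cons(cons(b, b), b), b), cons(cons(cons(c, b), cons(b, b)), cons(cons(c, b), b))), NF(t₂) = cons(cons(b, b), cons(b, c))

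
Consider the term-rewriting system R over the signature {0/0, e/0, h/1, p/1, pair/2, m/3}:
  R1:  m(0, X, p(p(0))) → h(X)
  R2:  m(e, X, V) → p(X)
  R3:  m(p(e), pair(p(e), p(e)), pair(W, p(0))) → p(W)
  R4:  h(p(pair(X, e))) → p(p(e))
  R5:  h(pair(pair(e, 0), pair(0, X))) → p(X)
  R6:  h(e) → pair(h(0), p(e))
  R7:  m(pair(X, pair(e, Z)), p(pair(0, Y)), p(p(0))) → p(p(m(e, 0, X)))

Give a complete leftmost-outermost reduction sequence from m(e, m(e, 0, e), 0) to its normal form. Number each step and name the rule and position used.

p(p(0))

1. m(e, m(e, 0, e), 0)  →  p(m(e, 0, e))   [R2 at ε]
2. p(m(e, 0, e))  →  p(p(0))   [R2 at 1]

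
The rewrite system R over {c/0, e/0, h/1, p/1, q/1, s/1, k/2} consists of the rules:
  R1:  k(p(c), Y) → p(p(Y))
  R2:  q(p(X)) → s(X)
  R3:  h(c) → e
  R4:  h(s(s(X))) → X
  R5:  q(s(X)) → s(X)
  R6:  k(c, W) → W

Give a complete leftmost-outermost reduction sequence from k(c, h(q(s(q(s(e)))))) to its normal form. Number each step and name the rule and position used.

e

1. k(c, h(q(s(q(s(e))))))  →  h(q(s(q(s(e)))))   [R6 at ε]
2. h(q(s(q(s(e)))))  →  h(s(q(s(e))))   [R5 at 1]
3. h(s(q(s(e))))  →  h(s(s(e)))   [R5 at 1.1]
4. h(s(s(e)))  →  e   [R4 at ε]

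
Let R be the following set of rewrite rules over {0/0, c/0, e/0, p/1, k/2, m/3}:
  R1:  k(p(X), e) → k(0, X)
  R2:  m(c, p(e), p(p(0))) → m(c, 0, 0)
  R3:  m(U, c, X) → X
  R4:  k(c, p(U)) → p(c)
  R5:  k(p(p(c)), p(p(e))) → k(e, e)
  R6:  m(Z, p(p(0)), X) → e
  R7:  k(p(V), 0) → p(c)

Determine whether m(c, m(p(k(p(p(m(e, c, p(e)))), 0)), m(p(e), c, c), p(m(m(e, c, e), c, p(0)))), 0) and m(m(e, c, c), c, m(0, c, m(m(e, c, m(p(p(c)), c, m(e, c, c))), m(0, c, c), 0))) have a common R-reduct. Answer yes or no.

Reduce t₁ = m(c, m(p(k(p(p(m(e, c, p(e)))), 0)), m(p(e), c, c), p(m(m(e, c, e), c, p(0)))), 0):
1. m(c, m(p(k(p(p(m(e, c, p(e)))), 0)), m(p(e), c, c), p(m(m(e, c, e), c, p(0)))), 0)  →  m(c, m(p(p(c)), m(p(e), c, c), p(m(m(e, c, e), c, p(0)))), 0)   [R7 at 2.1.1]
2. m(c, m(p(p(c)), m(p(e), c, c), p(m(m(e, c, e), c, p(0)))), 0)  →  m(c, m(p(p(c)), c, p(m(m(e, c, e), c, p(0)))), 0)   [R3 at 2.2]
3. m(c, m(p(p(c)), c, p(m(m(e, c, e), c, p(0)))), 0)  →  m(c, p(m(m(e, c, e), c, p(0))), 0)   [R3 at 2]
4. m(c, p(m(m(e, c, e), c, p(0))), 0)  →  m(c, p(p(0)), 0)   [R3 at 2.1]
5. m(c, p(p(0)), 0)  →  e   [R6 at ε]

Reduce t₂ = m(m(e, c, c), c, m(0, c, m(m(e, c, m(p(p(c)), c, m(e, c, c))), m(0, c, c), 0))):
1. m(m(e, c, c), c, m(0, c, m(m(e, c, m(p(p(c)), c, m(e, c, c))), m(0, c, c), 0)))  →  m(0, c, m(m(e, c, m(p(p(c)), c, m(e, c, c))), m(0, c, c), 0))   [R3 at ε]
2. m(0, c, m(m(e, c, m(p(p(c)), c, m(e, c, c))), m(0, c, c), 0))  →  m(m(e, c, m(p(p(c)), c, m(e, c, c))), m(0, c, c), 0)   [R3 at ε]
3. m(m(e, c, m(p(p(c)), c, m(e, c, c))), m(0, c, c), 0)  →  m(m(p(p(c)), c, m(e, c, c)), m(0, c, c), 0)   [R3 at 1]
4. m(m(p(p(c)), c, m(e, c, c)), m(0, c, c), 0)  →  m(m(e, c, c), m(0, c, c), 0)   [R3 at 1]
5. m(m(e, c, c), m(0, c, c), 0)  →  m(c, m(0, c, c), 0)   [R3 at 1]
6. m(c, m(0, c, c), 0)  →  m(c, c, 0)   [R3 at 2]
7. m(c, c, 0)  →  0   [R3 at ε]

no — NF(t₁) = e, NF(t₂) = 0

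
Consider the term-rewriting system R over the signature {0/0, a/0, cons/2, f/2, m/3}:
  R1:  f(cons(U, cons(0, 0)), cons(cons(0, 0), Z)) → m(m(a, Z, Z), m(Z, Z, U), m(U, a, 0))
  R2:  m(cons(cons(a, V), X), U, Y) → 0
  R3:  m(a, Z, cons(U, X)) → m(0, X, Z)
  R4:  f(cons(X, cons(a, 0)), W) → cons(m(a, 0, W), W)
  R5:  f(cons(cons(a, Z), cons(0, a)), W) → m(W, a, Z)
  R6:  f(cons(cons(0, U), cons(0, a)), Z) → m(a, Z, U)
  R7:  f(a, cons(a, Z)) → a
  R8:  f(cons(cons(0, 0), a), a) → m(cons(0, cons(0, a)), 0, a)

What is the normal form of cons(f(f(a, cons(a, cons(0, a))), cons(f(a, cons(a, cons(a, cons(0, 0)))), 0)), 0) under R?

cons(a, 0)

1. cons(f(f(a, cons(a, cons(0, a))), cons(f(a, cons(a, cons(a, cons(0, 0)))), 0)), 0)  →  cons(f(a, cons(f(a, cons(a, cons(a, cons(0, 0)))), 0)), 0)   [R7 at 1.1]
2. cons(f(a, cons(f(a, cons(a, cons(a, cons(0, 0)))), 0)), 0)  →  cons(f(a, cons(a, 0)), 0)   [R7 at 1.2.1]
3. cons(f(a, cons(a, 0)), 0)  →  cons(a, 0)   [R7 at 1]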